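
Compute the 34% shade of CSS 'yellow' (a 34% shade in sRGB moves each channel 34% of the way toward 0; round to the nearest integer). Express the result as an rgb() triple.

rgb(168, 168, 0)

CSS yellow is rgb(255, 255, 0).
Per channel, c → c + 0.34(0 − c):
  R: 255 + 0.34×(0−255) = 255 − 86.7 = 168.3 → 168
  G: 255 + 0.34×(0−255) = 255 − 86.7 = 168.3 → 168
  B: 0 + 0 = 0 → 0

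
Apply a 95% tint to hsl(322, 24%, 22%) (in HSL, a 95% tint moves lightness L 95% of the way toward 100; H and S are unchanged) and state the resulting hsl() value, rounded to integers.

L moves 95% from 22 toward 100: 22 + 74.1 = 96.1 → 96.
H and S are unchanged.

hsl(322, 24%, 96%)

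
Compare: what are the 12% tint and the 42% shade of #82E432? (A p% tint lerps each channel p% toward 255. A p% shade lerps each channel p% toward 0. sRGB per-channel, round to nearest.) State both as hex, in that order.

#91E74B, #4B841D

#82E432 is rgb(130, 228, 50).
12% tint:
  R: 130 + 15 = 145 → 145
  G: 228 + 0.12×(255−228) = 228 + 3.24 = 231.24 → 231
  B: 50 + 0.12×(255−50) = 50 + 24.6 = 74.6 → 75
  → #91E74B
42% shade:
  R: 130 − 54.6 = 75.4 → 75
  G: 228 + 0.42×(0−228) = 228 − 95.76 = 132.24 → 132
  B: 50 − 21 = 29 → 29
  → #4B841D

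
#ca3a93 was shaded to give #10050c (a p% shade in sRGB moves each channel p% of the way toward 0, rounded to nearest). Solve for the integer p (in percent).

#ca3a93 is rgb(202, 58, 147); #10050c is rgb(16, 5, 12).
On the R channel (widest range): 16 ≈ 202 + (p/100)(0 − 202), so p ≈ 100×(16 − 202)/(0 − 202) = -18600/-202 = 92.08.
p = 92 reproduces all three channels after rounding.

92%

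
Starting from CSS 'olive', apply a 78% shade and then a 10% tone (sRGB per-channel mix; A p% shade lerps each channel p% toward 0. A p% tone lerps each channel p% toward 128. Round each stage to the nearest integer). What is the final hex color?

CSS olive is rgb(128, 128, 0).
A 78% shade moves each channel 78% toward 0:
  R: 128 − 99.84 = 28.16 → 28
  G: 128 + 0.78×(0−128) = 128 − 99.84 = 28.16 → 28
  B: 0 + 0 = 0 → 0
After the shade: rgb(28, 28, 0) = #1C1C00.
A 10% tone moves each channel 10% toward 128:
  R: 28 + 0.1×(128−28) = 28 + 10 = 38 → 38
  G: 28 + 10 = 38 → 38
  B: 0 + 0.1×(128−0) = 0 + 12.8 = 12.8 → 13
rgb(38, 38, 13) = #26260D.

#26260D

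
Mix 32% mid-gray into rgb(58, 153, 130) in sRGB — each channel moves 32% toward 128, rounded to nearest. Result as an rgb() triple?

rgb(80, 145, 129)

Lerp each channel 32% toward 128:
  R: 58 + 22.4 = 80.4 → 80
  G: 153 + 0.32×(128−153) = 153 − 8 = 145 → 145
  B: 130 − 0.64 = 129.36 → 129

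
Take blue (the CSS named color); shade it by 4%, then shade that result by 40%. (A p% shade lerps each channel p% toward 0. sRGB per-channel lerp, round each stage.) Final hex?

CSS blue is rgb(0, 0, 255).
Per channel, c → c + 0.04(0 − c):
  R: 0 + 0.04×(0−0) = 0 + 0 = 0 → 0
  G: 0 + 0.04×(0−0) = 0 + 0 = 0 → 0
  B: 255 + 0.04×(0−255) = 255 − 10.2 = 244.8 → 245
After the shade: rgb(0, 0, 245) = #0000F5.
A 40% shade moves each channel 40% toward 0:
  R: 0 + 0 = 0 → 0
  G: 0 + 0.4×(0−0) = 0 + 0 = 0 → 0
  B: 245 + 0.4×(0−245) = 245 − 98 = 147 → 147
rgb(0, 0, 147) = #000093.

#000093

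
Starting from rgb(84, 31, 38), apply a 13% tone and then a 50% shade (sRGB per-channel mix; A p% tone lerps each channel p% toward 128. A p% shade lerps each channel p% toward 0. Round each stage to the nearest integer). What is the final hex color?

Lerp each channel 13% toward 128:
  R: 84 + 0.13×(128−84) = 84 + 5.72 = 89.72 → 90
  G: 31 + 0.13×(128−31) = 31 + 12.61 = 43.61 → 44
  B: 38 + 0.13×(128−38) = 38 + 11.7 = 49.7 → 50
After the tone: rgb(90, 44, 50) = #5A2C32.
Per channel, c → c + 0.5(0 − c):
  R: 90 + 0.5×(0−90) = 90 − 45 = 45 → 45
  G: 44 − 22 = 22 → 22
  B: 50 − 25 = 25 → 25
rgb(45, 22, 25) = #2D1619.

#2D1619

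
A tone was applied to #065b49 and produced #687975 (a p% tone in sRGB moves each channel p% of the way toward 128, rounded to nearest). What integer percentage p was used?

80%

#065b49 is rgb(6, 91, 73); #687975 is rgb(104, 121, 117).
On the R channel (widest range): 104 ≈ 6 + (p/100)(128 − 6), so p ≈ 100×(104 − 6)/(128 − 6) = 9800/122 = 80.33.
p = 80 reproduces all three channels after rounding.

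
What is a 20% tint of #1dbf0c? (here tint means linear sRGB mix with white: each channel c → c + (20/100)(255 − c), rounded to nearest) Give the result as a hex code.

#1dbf0c is rgb(29, 191, 12).
Lerp each channel 20% toward 255:
  R: 29 + 0.2×(255−29) = 29 + 45.2 = 74.2 → 74
  G: 191 + 0.2×(255−191) = 191 + 12.8 = 203.8 → 204
  B: 12 + 48.6 = 60.6 → 61
rgb(74, 204, 61) = #4acc3d.

#4acc3d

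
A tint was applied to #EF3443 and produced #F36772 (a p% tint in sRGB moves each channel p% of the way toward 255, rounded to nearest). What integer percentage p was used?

#EF3443 is rgb(239, 52, 67); #F36772 is rgb(243, 103, 114).
On the G channel (widest range): 103 ≈ 52 + (p/100)(255 − 52), so p ≈ 100×(103 − 52)/(255 − 52) = 5100/203 = 25.12.
p = 25 reproduces all three channels after rounding.

25%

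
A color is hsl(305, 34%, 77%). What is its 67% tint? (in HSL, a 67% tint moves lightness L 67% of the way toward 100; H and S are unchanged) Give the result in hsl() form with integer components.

hsl(305, 34%, 92%)

L moves 67% from 77 toward 100: 77 + 15.41 = 92.41 → 92.
H and S are unchanged.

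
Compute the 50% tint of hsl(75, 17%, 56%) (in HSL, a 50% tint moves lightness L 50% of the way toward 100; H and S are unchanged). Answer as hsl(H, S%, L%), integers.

L moves 50% from 56 toward 100: 56 + 22 = 78 → 78.
H and S are unchanged.

hsl(75, 17%, 78%)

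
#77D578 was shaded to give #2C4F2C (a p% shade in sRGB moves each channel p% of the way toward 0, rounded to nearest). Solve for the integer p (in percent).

63%

#77D578 is rgb(119, 213, 120); #2C4F2C is rgb(44, 79, 44).
On the G channel (widest range): 79 ≈ 213 + (p/100)(0 − 213), so p ≈ 100×(79 − 213)/(0 − 213) = -13400/-213 = 62.91.
p = 63 reproduces all three channels after rounding.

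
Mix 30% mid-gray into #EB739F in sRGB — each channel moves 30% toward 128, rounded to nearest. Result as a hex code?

#EB739F is rgb(235, 115, 159).
A 30% tone moves each channel 30% toward 128:
  R: 235 + 0.3×(128−235) = 235 − 32.1 = 202.9 → 203
  G: 115 + 0.3×(128−115) = 115 + 3.9 = 118.9 → 119
  B: 159 + 0.3×(128−159) = 159 − 9.3 = 149.7 → 150
rgb(203, 119, 150) = #CB7796.

#CB7796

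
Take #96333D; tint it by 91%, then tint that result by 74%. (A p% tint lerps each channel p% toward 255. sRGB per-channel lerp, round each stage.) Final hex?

#FDFAFB

#96333D is rgb(150, 51, 61).
Lerp each channel 91% toward 255:
  R: 150 + 95.55 = 245.55 → 246
  G: 51 + 0.91×(255−51) = 51 + 185.64 = 236.64 → 237
  B: 61 + 0.91×(255−61) = 61 + 176.54 = 237.54 → 238
After the tint: rgb(246, 237, 238) = #F6EDEE.
A 74% tint moves each channel 74% toward 255:
  R: 246 + 0.74×(255−246) = 246 + 6.66 = 252.66 → 253
  G: 237 + 0.74×(255−237) = 237 + 13.32 = 250.32 → 250
  B: 238 + 0.74×(255−238) = 238 + 12.58 = 250.58 → 251
rgb(253, 250, 251) = #FDFAFB.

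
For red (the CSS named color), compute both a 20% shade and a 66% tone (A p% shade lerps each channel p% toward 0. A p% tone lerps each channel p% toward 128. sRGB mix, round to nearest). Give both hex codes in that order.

CSS red is rgb(255, 0, 0).
20% shade:
  R: 255 + 0.2×(0−255) = 255 − 51 = 204 → 204
  G: 0 + 0.2×(0−0) = 0 + 0 = 0 → 0
  B: 0 + 0.2×(0−0) = 0 + 0 = 0 → 0
  → #CC0000
66% tone:
  R: 255 + 0.66×(128−255) = 255 − 83.82 = 171.18 → 171
  G: 0 + 0.66×(128−0) = 0 + 84.48 = 84.48 → 84
  B: 0 + 0.66×(128−0) = 0 + 84.48 = 84.48 → 84
  → #AB5454

#CC0000, #AB5454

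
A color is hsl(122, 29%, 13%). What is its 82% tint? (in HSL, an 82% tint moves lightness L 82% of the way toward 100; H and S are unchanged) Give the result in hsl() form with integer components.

L moves 82% from 13 toward 100: 13 + 71.34 = 84.34 → 84.
H and S are unchanged.

hsl(122, 29%, 84%)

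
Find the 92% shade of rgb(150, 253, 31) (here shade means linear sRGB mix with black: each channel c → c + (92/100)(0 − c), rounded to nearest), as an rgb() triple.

rgb(12, 20, 2)

Lerp each channel 92% toward 0:
  R: 150 − 138 = 12 → 12
  G: 253 − 232.76 = 20.24 → 20
  B: 31 + 0.92×(0−31) = 31 − 28.52 = 2.48 → 2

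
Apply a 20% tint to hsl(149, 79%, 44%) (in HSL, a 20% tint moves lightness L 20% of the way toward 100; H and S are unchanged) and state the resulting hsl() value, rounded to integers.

L moves 20% from 44 toward 100: 44 + 11.2 = 55.2 → 55.
H and S are unchanged.

hsl(149, 79%, 55%)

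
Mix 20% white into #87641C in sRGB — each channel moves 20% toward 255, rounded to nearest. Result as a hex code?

#87641C is rgb(135, 100, 28).
Per channel, c → c + 0.2(255 − c):
  R: 135 + 24 = 159 → 159
  G: 100 + 31 = 131 → 131
  B: 28 + 0.2×(255−28) = 28 + 45.4 = 73.4 → 73
rgb(159, 131, 73) = #9F8349.

#9F8349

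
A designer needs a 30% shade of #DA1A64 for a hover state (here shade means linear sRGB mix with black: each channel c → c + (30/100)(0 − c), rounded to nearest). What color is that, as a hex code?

#991246

#DA1A64 is rgb(218, 26, 100).
Lerp each channel 30% toward 0:
  R: 218 + 0.3×(0−218) = 218 − 65.4 = 152.6 → 153
  G: 26 + 0.3×(0−26) = 26 − 7.8 = 18.2 → 18
  B: 100 + 0.3×(0−100) = 100 − 30 = 70 → 70
rgb(153, 18, 70) = #991246.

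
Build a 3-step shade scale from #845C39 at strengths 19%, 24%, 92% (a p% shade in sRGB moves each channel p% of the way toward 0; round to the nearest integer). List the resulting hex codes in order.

#6B4B2E, #64462B, #0B0705

#845C39 is rgb(132, 92, 57).
19%: (132 − 25.08 = 106.92→107, 92 − 17.48 = 74.52→75, 57 − 10.83 = 46.17→46) → #6B4B2E
24%: (132 − 31.68 = 100.32→100, 92 − 22.08 = 69.92→70, 57 − 13.68 = 43.32→43) → #64462B
92%: (132 − 121.44 = 10.56→11, 92 − 84.64 = 7.36→7, 57 − 52.44 = 4.56→5) → #0B0705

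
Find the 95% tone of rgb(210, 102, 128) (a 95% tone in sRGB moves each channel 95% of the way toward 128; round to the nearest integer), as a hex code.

Per channel, c → c + 0.95(128 − c):
  R: 210 − 77.9 = 132.1 → 132
  G: 102 + 0.95×(128−102) = 102 + 24.7 = 126.7 → 127
  B: 128 + 0.95×(128−128) = 128 + 0 = 128 → 128
rgb(132, 127, 128) = #847F80.

#847F80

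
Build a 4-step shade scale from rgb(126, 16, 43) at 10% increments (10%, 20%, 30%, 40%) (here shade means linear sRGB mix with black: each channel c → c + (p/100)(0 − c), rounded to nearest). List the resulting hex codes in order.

10%: (126 − 12.6 = 113.4→113, 16 − 1.6 = 14.4→14, 43 − 4.3 = 38.7→39) → #710e27
20%: (126 − 25.2 = 100.8→101, 16 − 3.2 = 12.8→13, 43 − 8.6 = 34.4→34) → #650d22
30%: (126 − 37.8 = 88.2→88, 16 − 4.8 = 11.2→11, 43 − 12.9 = 30.1→30) → #580b1e
40%: (126 − 50.4 = 75.6→76, 16 − 6.4 = 9.6→10, 43 − 17.2 = 25.8→26) → #4c0a1a

#710e27, #650d22, #580b1e, #4c0a1a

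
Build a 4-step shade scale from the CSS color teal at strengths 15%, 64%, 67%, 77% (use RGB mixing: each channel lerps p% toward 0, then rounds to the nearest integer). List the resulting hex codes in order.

#006d6d, #002e2e, #002a2a, #001d1d

CSS teal is rgb(0, 128, 128).
15%: (0→0, 128 − 19.2 = 108.8→109, 128 − 19.2 = 108.8→109) → #006d6d
64%: (0→0, 128 − 81.92 = 46.08→46, 128 − 81.92 = 46.08→46) → #002e2e
67%: (0→0, 128 − 85.76 = 42.24→42, 128 − 85.76 = 42.24→42) → #002a2a
77%: (0→0, 128 − 98.56 = 29.44→29, 128 − 98.56 = 29.44→29) → #001d1d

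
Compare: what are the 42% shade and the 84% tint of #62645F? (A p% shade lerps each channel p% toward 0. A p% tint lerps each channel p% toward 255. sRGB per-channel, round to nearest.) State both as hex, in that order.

#393A37, #E6E6E5

#62645F is rgb(98, 100, 95).
42% shade:
  R: 98 + 0.42×(0−98) = 98 − 41.16 = 56.84 → 57
  G: 100 − 42 = 58 → 58
  B: 95 + 0.42×(0−95) = 95 − 39.9 = 55.1 → 55
  → #393A37
84% tint:
  R: 98 + 131.88 = 229.88 → 230
  G: 100 + 130.2 = 230.2 → 230
  B: 95 + 0.84×(255−95) = 95 + 134.4 = 229.4 → 229
  → #E6E6E5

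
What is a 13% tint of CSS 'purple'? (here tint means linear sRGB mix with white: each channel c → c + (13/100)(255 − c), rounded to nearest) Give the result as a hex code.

CSS purple is rgb(128, 0, 128).
A 13% tint moves each channel 13% toward 255:
  R: 128 + 0.13×(255−128) = 128 + 16.51 = 144.51 → 145
  G: 0 + 0.13×(255−0) = 0 + 33.15 = 33.15 → 33
  B: 128 + 16.51 = 144.51 → 145
rgb(145, 33, 145) = #912191.

#912191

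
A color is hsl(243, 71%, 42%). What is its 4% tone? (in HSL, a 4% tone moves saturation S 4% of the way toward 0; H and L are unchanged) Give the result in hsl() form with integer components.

hsl(243, 68%, 42%)

S moves 4% from 71 toward 0: 71 − 2.84 = 68.16 → 68.
H and L are unchanged.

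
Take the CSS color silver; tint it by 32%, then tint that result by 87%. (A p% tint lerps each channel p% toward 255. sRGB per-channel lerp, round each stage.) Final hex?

#f9f9f9

CSS silver is rgb(192, 192, 192).
Lerp each channel 32% toward 255:
  R: 192 + 0.32×(255−192) = 192 + 20.16 = 212.16 → 212
  G: 192 + 20.16 = 212.16 → 212
  B: 192 + 0.32×(255−192) = 192 + 20.16 = 212.16 → 212
After the tint: rgb(212, 212, 212) = #d4d4d4.
Lerp each channel 87% toward 255:
  R: 212 + 37.41 = 249.41 → 249
  G: 212 + 37.41 = 249.41 → 249
  B: 212 + 37.41 = 249.41 → 249
rgb(249, 249, 249) = #f9f9f9.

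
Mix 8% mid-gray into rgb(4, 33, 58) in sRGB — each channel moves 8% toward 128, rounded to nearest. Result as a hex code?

#0E2940

Per channel, c → c + 0.08(128 − c):
  R: 4 + 0.08×(128−4) = 4 + 9.92 = 13.92 → 14
  G: 33 + 0.08×(128−33) = 33 + 7.6 = 40.6 → 41
  B: 58 + 5.6 = 63.6 → 64
rgb(14, 41, 64) = #0E2940.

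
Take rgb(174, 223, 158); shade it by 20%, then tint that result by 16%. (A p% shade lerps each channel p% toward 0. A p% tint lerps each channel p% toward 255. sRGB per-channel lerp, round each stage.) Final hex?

#9EBE93

Per channel, c → c + 0.2(0 − c):
  R: 174 − 34.8 = 139.2 → 139
  G: 223 + 0.2×(0−223) = 223 − 44.6 = 178.4 → 178
  B: 158 + 0.2×(0−158) = 158 − 31.6 = 126.4 → 126
After the shade: rgb(139, 178, 126) = #8BB27E.
Lerp each channel 16% toward 255:
  R: 139 + 0.16×(255−139) = 139 + 18.56 = 157.56 → 158
  G: 178 + 0.16×(255−178) = 178 + 12.32 = 190.32 → 190
  B: 126 + 0.16×(255−126) = 126 + 20.64 = 146.64 → 147
rgb(158, 190, 147) = #9EBE93.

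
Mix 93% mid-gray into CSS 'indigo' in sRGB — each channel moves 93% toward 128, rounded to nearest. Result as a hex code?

CSS indigo is rgb(75, 0, 130).
Lerp each channel 93% toward 128:
  R: 75 + 0.93×(128−75) = 75 + 49.29 = 124.29 → 124
  G: 0 + 119.04 = 119.04 → 119
  B: 130 + 0.93×(128−130) = 130 − 1.86 = 128.14 → 128
rgb(124, 119, 128) = #7C7780.

#7C7780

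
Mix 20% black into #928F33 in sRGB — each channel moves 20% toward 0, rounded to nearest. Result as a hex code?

#928F33 is rgb(146, 143, 51).
Per channel, c → c + 0.2(0 − c):
  R: 146 + 0.2×(0−146) = 146 − 29.2 = 116.8 → 117
  G: 143 + 0.2×(0−143) = 143 − 28.6 = 114.4 → 114
  B: 51 + 0.2×(0−51) = 51 − 10.2 = 40.8 → 41
rgb(117, 114, 41) = #757229.

#757229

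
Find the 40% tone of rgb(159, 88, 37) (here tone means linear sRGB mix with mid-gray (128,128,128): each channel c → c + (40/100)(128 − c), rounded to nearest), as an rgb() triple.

Lerp each channel 40% toward 128:
  R: 159 − 12.4 = 146.6 → 147
  G: 88 + 0.4×(128−88) = 88 + 16 = 104 → 104
  B: 37 + 0.4×(128−37) = 37 + 36.4 = 73.4 → 73

rgb(147, 104, 73)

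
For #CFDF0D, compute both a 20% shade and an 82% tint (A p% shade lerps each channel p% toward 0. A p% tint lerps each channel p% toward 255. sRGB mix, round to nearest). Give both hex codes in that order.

#A6B20A, #F6F9D3

#CFDF0D is rgb(207, 223, 13).
20% shade:
  R: 207 + 0.2×(0−207) = 207 − 41.4 = 165.6 → 166
  G: 223 + 0.2×(0−223) = 223 − 44.6 = 178.4 → 178
  B: 13 − 2.6 = 10.4 → 10
  → #A6B20A
82% tint:
  R: 207 + 39.36 = 246.36 → 246
  G: 223 + 26.24 = 249.24 → 249
  B: 13 + 198.44 = 211.44 → 211
  → #F6F9D3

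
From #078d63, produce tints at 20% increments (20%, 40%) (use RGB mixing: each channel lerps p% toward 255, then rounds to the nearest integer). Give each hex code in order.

#078d63 is rgb(7, 141, 99).
20%: (7 + 49.6 = 56.6→57, 141 + 22.8 = 163.8→164, 99 + 31.2 = 130.2→130) → #39a482
40%: (7 + 99.2 = 106.2→106, 141 + 45.6 = 186.6→187, 99 + 62.4 = 161.4→161) → #6abba1

#39a482, #6abba1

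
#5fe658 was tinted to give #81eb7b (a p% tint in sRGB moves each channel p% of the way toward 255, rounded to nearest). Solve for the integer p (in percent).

#5fe658 is rgb(95, 230, 88); #81eb7b is rgb(129, 235, 123).
On the B channel (widest range): 123 ≈ 88 + (p/100)(255 − 88), so p ≈ 100×(123 − 88)/(255 − 88) = 3500/167 = 20.96.
p = 21 reproduces all three channels after rounding.

21%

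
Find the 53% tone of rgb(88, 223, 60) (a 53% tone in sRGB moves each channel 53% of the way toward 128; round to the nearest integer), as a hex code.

#6dad60

A 53% tone moves each channel 53% toward 128:
  R: 88 + 21.2 = 109.2 → 109
  G: 223 + 0.53×(128−223) = 223 − 50.35 = 172.65 → 173
  B: 60 + 36.04 = 96.04 → 96
rgb(109, 173, 96) = #6dad60.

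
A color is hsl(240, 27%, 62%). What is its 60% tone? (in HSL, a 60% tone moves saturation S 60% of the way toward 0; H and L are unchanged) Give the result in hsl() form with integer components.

S moves 60% from 27 toward 0: 27 − 16.2 = 10.8 → 11.
H and L are unchanged.

hsl(240, 11%, 62%)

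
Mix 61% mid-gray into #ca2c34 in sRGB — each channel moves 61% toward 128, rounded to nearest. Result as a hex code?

#ca2c34 is rgb(202, 44, 52).
A 61% tone moves each channel 61% toward 128:
  R: 202 + 0.61×(128−202) = 202 − 45.14 = 156.86 → 157
  G: 44 + 0.61×(128−44) = 44 + 51.24 = 95.24 → 95
  B: 52 + 0.61×(128−52) = 52 + 46.36 = 98.36 → 98
rgb(157, 95, 98) = #9d5f62.

#9d5f62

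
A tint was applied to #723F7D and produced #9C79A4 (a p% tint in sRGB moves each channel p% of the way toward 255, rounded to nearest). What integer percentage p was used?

30%

#723F7D is rgb(114, 63, 125); #9C79A4 is rgb(156, 121, 164).
On the G channel (widest range): 121 ≈ 63 + (p/100)(255 − 63), so p ≈ 100×(121 − 63)/(255 − 63) = 5800/192 = 30.21.
p = 30 reproduces all three channels after rounding.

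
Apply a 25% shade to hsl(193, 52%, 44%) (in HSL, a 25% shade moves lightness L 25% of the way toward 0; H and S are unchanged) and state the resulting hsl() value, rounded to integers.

hsl(193, 52%, 33%)

L moves 25% from 44 toward 0: 44 − 11 = 33 → 33.
H and S are unchanged.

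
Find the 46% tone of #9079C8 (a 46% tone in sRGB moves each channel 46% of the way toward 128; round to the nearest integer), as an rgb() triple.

rgb(137, 124, 167)

#9079C8 is rgb(144, 121, 200).
Lerp each channel 46% toward 128:
  R: 144 + 0.46×(128−144) = 144 − 7.36 = 136.64 → 137
  G: 121 + 0.46×(128−121) = 121 + 3.22 = 124.22 → 124
  B: 200 − 33.12 = 166.88 → 167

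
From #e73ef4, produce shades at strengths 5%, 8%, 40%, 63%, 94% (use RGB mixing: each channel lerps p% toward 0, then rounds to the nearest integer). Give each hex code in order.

#db3be8, #d539e0, #8b2592, #55175a, #0e040f

#e73ef4 is rgb(231, 62, 244).
5%: (231 − 11.55 = 219.45→219, 62 − 3.1 = 58.9→59, 244 − 12.2 = 231.8→232) → #db3be8
8%: (231 − 18.48 = 212.52→213, 62 − 4.96 = 57.04→57, 244 − 19.52 = 224.48→224) → #d539e0
40%: (231 − 92.4 = 138.6→139, 62 − 24.8 = 37.2→37, 244 − 97.6 = 146.4→146) → #8b2592
63%: (231 − 145.53 = 85.47→85, 62 − 39.06 = 22.94→23, 244 − 153.72 = 90.28→90) → #55175a
94%: (231 − 217.14 = 13.86→14, 62 − 58.28 = 3.72→4, 244 − 229.36 = 14.64→15) → #0e040f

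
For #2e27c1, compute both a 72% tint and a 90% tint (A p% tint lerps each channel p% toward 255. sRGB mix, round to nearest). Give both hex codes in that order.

#c4c3ee, #eae9f9

#2e27c1 is rgb(46, 39, 193).
72% tint:
  R: 46 + 150.48 = 196.48 → 196
  G: 39 + 0.72×(255−39) = 39 + 155.52 = 194.52 → 195
  B: 193 + 0.72×(255−193) = 193 + 44.64 = 237.64 → 238
  → #c4c3ee
90% tint:
  R: 46 + 188.1 = 234.1 → 234
  G: 39 + 194.4 = 233.4 → 233
  B: 193 + 0.9×(255−193) = 193 + 55.8 = 248.8 → 249
  → #eae9f9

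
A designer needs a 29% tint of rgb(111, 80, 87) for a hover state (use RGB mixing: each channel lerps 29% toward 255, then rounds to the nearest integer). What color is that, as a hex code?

Lerp each channel 29% toward 255:
  R: 111 + 0.29×(255−111) = 111 + 41.76 = 152.76 → 153
  G: 80 + 0.29×(255−80) = 80 + 50.75 = 130.75 → 131
  B: 87 + 0.29×(255−87) = 87 + 48.72 = 135.72 → 136
rgb(153, 131, 136) = #998388.

#998388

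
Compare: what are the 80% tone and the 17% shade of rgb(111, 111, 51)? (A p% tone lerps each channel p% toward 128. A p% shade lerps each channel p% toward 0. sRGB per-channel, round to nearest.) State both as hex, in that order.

#7D7D71, #5C5C2A

80% tone:
  R: 111 + 13.6 = 124.6 → 125
  G: 111 + 13.6 = 124.6 → 125
  B: 51 + 61.6 = 112.6 → 113
  → #7D7D71
17% shade:
  R: 111 + 0.17×(0−111) = 111 − 18.87 = 92.13 → 92
  G: 111 − 18.87 = 92.13 → 92
  B: 51 + 0.17×(0−51) = 51 − 8.67 = 42.33 → 42
  → #5C5C2A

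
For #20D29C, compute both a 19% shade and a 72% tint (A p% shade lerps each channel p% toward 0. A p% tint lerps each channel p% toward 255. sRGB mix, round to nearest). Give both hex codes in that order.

#20D29C is rgb(32, 210, 156).
19% shade:
  R: 32 − 6.08 = 25.92 → 26
  G: 210 − 39.9 = 170.1 → 170
  B: 156 − 29.64 = 126.36 → 126
  → #1AAA7E
72% tint:
  R: 32 + 0.72×(255−32) = 32 + 160.56 = 192.56 → 193
  G: 210 + 32.4 = 242.4 → 242
  B: 156 + 0.72×(255−156) = 156 + 71.28 = 227.28 → 227
  → #C1F2E3

#1AAA7E, #C1F2E3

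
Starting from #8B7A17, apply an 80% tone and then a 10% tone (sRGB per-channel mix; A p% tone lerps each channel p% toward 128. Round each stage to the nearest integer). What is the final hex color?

#827F6D

#8B7A17 is rgb(139, 122, 23).
Per channel, c → c + 0.8(128 − c):
  R: 139 + 0.8×(128−139) = 139 − 8.8 = 130.2 → 130
  G: 122 + 0.8×(128−122) = 122 + 4.8 = 126.8 → 127
  B: 23 + 0.8×(128−23) = 23 + 84 = 107 → 107
After the tone: rgb(130, 127, 107) = #827F6B.
Lerp each channel 10% toward 128:
  R: 130 − 0.2 = 129.8 → 130
  G: 127 + 0.1×(128−127) = 127 + 0.1 = 127.1 → 127
  B: 107 + 0.1×(128−107) = 107 + 2.1 = 109.1 → 109
rgb(130, 127, 109) = #827F6D.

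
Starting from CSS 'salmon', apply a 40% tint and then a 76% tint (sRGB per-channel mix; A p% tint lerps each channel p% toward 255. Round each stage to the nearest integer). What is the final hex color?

CSS salmon is rgb(250, 128, 114).
A 40% tint moves each channel 40% toward 255:
  R: 250 + 0.4×(255−250) = 250 + 2 = 252 → 252
  G: 128 + 0.4×(255−128) = 128 + 50.8 = 178.8 → 179
  B: 114 + 0.4×(255−114) = 114 + 56.4 = 170.4 → 170
After the tint: rgb(252, 179, 170) = #FCB3AA.
Per channel, c → c + 0.76(255 − c):
  R: 252 + 0.76×(255−252) = 252 + 2.28 = 254.28 → 254
  G: 179 + 57.76 = 236.76 → 237
  B: 170 + 0.76×(255−170) = 170 + 64.6 = 234.6 → 235
rgb(254, 237, 235) = #FEEDEB.

#FEEDEB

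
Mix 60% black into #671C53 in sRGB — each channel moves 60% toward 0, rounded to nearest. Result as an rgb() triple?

rgb(41, 11, 33)

#671C53 is rgb(103, 28, 83).
Per channel, c → c + 0.6(0 − c):
  R: 103 − 61.8 = 41.2 → 41
  G: 28 − 16.8 = 11.2 → 11
  B: 83 + 0.6×(0−83) = 83 − 49.8 = 33.2 → 33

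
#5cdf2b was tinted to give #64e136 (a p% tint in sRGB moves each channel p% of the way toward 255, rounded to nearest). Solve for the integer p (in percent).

5%

#5cdf2b is rgb(92, 223, 43); #64e136 is rgb(100, 225, 54).
On the B channel (widest range): 54 ≈ 43 + (p/100)(255 − 43), so p ≈ 100×(54 − 43)/(255 − 43) = 1100/212 = 5.19.
p = 5 reproduces all three channels after rounding.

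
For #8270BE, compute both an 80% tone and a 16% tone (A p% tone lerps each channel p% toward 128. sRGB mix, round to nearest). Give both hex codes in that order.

#807D8C, #8273B4

#8270BE is rgb(130, 112, 190).
80% tone:
  R: 130 + 0.8×(128−130) = 130 − 1.6 = 128.4 → 128
  G: 112 + 0.8×(128−112) = 112 + 12.8 = 124.8 → 125
  B: 190 − 49.6 = 140.4 → 140
  → #807D8C
16% tone:
  R: 130 − 0.32 = 129.68 → 130
  G: 112 + 2.56 = 114.56 → 115
  B: 190 + 0.16×(128−190) = 190 − 9.92 = 180.08 → 180
  → #8273B4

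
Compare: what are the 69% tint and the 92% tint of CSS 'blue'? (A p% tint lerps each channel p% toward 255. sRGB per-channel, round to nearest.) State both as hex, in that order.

CSS blue is rgb(0, 0, 255).
69% tint:
  R: 0 + 175.95 = 175.95 → 176
  G: 0 + 0.69×(255−0) = 0 + 175.95 = 175.95 → 176
  B: 255 + 0.69×(255−255) = 255 + 0 = 255 → 255
  → #b0b0ff
92% tint:
  R: 0 + 0.92×(255−0) = 0 + 234.6 = 234.6 → 235
  G: 0 + 0.92×(255−0) = 0 + 234.6 = 234.6 → 235
  B: 255 + 0.92×(255−255) = 255 + 0 = 255 → 255
  → #ebebff

#b0b0ff, #ebebff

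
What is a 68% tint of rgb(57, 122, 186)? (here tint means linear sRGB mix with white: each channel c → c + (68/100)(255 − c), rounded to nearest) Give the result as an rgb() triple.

Lerp each channel 68% toward 255:
  R: 57 + 134.64 = 191.64 → 192
  G: 122 + 90.44 = 212.44 → 212
  B: 186 + 46.92 = 232.92 → 233

rgb(192, 212, 233)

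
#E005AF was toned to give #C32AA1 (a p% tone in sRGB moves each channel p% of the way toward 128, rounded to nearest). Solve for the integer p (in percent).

30%

#E005AF is rgb(224, 5, 175); #C32AA1 is rgb(195, 42, 161).
On the G channel (widest range): 42 ≈ 5 + (p/100)(128 − 5), so p ≈ 100×(42 − 5)/(128 − 5) = 3700/123 = 30.08.
p = 30 reproduces all three channels after rounding.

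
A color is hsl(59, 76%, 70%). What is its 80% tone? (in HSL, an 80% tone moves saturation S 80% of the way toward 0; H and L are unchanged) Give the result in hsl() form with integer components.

hsl(59, 15%, 70%)

S moves 80% from 76 toward 0: 76 − 60.8 = 15.2 → 15.
H and L are unchanged.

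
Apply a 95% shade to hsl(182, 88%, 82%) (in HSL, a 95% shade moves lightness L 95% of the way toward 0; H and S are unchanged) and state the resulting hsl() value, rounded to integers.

hsl(182, 88%, 4%)

L moves 95% from 82 toward 0: 82 − 77.9 = 4.1 → 4.
H and S are unchanged.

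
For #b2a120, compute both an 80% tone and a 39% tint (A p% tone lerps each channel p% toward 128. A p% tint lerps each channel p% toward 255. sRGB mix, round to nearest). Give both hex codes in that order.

#b2a120 is rgb(178, 161, 32).
80% tone:
  R: 178 + 0.8×(128−178) = 178 − 40 = 138 → 138
  G: 161 + 0.8×(128−161) = 161 − 26.4 = 134.6 → 135
  B: 32 + 0.8×(128−32) = 32 + 76.8 = 108.8 → 109
  → #8a876d
39% tint:
  R: 178 + 0.39×(255−178) = 178 + 30.03 = 208.03 → 208
  G: 161 + 0.39×(255−161) = 161 + 36.66 = 197.66 → 198
  B: 32 + 0.39×(255−32) = 32 + 86.97 = 118.97 → 119
  → #d0c677

#8a876d, #d0c677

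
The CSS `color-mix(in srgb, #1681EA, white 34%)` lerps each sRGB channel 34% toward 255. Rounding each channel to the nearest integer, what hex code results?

#1681EA is rgb(22, 129, 234).
Lerp each channel 34% toward 255:
  R: 22 + 0.34×(255−22) = 22 + 79.22 = 101.22 → 101
  G: 129 + 42.84 = 171.84 → 172
  B: 234 + 0.34×(255−234) = 234 + 7.14 = 241.14 → 241
rgb(101, 172, 241) = #65ACF1.

#65ACF1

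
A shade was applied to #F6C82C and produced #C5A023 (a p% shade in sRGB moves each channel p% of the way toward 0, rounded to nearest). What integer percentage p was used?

20%

#F6C82C is rgb(246, 200, 44); #C5A023 is rgb(197, 160, 35).
On the R channel (widest range): 197 ≈ 246 + (p/100)(0 − 246), so p ≈ 100×(197 − 246)/(0 − 246) = -4900/-246 = 19.92.
p = 20 reproduces all three channels after rounding.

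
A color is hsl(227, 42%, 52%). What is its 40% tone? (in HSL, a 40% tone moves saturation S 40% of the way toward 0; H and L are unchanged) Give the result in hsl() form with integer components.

hsl(227, 25%, 52%)

S moves 40% from 42 toward 0: 42 − 16.8 = 25.2 → 25.
H and L are unchanged.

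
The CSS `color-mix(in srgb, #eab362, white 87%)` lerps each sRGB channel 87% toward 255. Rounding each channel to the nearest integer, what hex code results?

#fcf5eb

#eab362 is rgb(234, 179, 98).
Per channel, c → c + 0.87(255 − c):
  R: 234 + 18.27 = 252.27 → 252
  G: 179 + 0.87×(255−179) = 179 + 66.12 = 245.12 → 245
  B: 98 + 0.87×(255−98) = 98 + 136.59 = 234.59 → 235
rgb(252, 245, 235) = #fcf5eb.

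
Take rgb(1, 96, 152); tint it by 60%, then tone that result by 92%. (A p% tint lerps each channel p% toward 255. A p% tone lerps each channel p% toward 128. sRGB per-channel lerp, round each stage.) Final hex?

Per channel, c → c + 0.6(255 − c):
  R: 1 + 0.6×(255−1) = 1 + 152.4 = 153.4 → 153
  G: 96 + 0.6×(255−96) = 96 + 95.4 = 191.4 → 191
  B: 152 + 61.8 = 213.8 → 214
After the tint: rgb(153, 191, 214) = #99BFD6.
A 92% tone moves each channel 92% toward 128:
  R: 153 − 23 = 130 → 130
  G: 191 + 0.92×(128−191) = 191 − 57.96 = 133.04 → 133
  B: 214 + 0.92×(128−214) = 214 − 79.12 = 134.88 → 135
rgb(130, 133, 135) = #828587.

#828587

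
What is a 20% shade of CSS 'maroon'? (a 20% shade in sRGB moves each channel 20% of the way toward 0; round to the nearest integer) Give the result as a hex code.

#660000

CSS maroon is rgb(128, 0, 0).
A 20% shade moves each channel 20% toward 0:
  R: 128 + 0.2×(0−128) = 128 − 25.6 = 102.4 → 102
  G: 0 + 0 = 0 → 0
  B: 0 + 0.2×(0−0) = 0 + 0 = 0 → 0
rgb(102, 0, 0) = #660000.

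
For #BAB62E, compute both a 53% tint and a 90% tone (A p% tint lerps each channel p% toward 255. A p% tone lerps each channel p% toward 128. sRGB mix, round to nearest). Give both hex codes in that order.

#DFDD9D, #868578

#BAB62E is rgb(186, 182, 46).
53% tint:
  R: 186 + 36.57 = 222.57 → 223
  G: 182 + 0.53×(255−182) = 182 + 38.69 = 220.69 → 221
  B: 46 + 110.77 = 156.77 → 157
  → #DFDD9D
90% tone:
  R: 186 − 52.2 = 133.8 → 134
  G: 182 + 0.9×(128−182) = 182 − 48.6 = 133.4 → 133
  B: 46 + 0.9×(128−46) = 46 + 73.8 = 119.8 → 120
  → #868578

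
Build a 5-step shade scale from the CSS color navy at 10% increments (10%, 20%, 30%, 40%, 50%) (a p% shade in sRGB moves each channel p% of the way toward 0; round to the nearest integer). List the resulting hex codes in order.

#000073, #000066, #00005A, #00004D, #000040

CSS navy is rgb(0, 0, 128).
10%: (0→0, 0→0, 128 − 12.8 = 115.2→115) → #000073
20%: (0→0, 0→0, 128 − 25.6 = 102.4→102) → #000066
30%: (0→0, 0→0, 128 − 38.4 = 89.6→90) → #00005A
40%: (0→0, 0→0, 128 − 51.2 = 76.8→77) → #00004D
50%: (0→0, 0→0, 128 − 64 = 64→64) → #000040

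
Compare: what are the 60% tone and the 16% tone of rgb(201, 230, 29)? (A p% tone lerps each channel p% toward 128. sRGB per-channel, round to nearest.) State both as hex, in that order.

#9DA958, #BDD62D

60% tone:
  R: 201 + 0.6×(128−201) = 201 − 43.8 = 157.2 → 157
  G: 230 + 0.6×(128−230) = 230 − 61.2 = 168.8 → 169
  B: 29 + 0.6×(128−29) = 29 + 59.4 = 88.4 → 88
  → #9DA958
16% tone:
  R: 201 − 11.68 = 189.32 → 189
  G: 230 − 16.32 = 213.68 → 214
  B: 29 + 0.16×(128−29) = 29 + 15.84 = 44.84 → 45
  → #BDD62D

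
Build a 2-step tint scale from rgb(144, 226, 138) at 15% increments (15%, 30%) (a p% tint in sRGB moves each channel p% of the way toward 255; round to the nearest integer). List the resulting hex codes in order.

#A1E69C, #B1EBAD

15%: (144 + 16.65 = 160.65→161, 226 + 4.35 = 230.35→230, 138 + 17.55 = 155.55→156) → #A1E69C
30%: (144 + 33.3 = 177.3→177, 226 + 8.7 = 234.7→235, 138 + 35.1 = 173.1→173) → #B1EBAD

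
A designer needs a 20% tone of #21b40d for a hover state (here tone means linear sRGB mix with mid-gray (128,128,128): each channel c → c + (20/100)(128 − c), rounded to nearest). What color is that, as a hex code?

#21b40d is rgb(33, 180, 13).
A 20% tone moves each channel 20% toward 128:
  R: 33 + 19 = 52 → 52
  G: 180 + 0.2×(128−180) = 180 − 10.4 = 169.6 → 170
  B: 13 + 0.2×(128−13) = 13 + 23 = 36 → 36
rgb(52, 170, 36) = #34aa24.

#34aa24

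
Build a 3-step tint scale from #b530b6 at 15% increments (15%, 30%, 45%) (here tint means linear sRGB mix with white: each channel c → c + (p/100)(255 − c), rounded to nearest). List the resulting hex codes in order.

#c04fc1, #cb6ecc, #d68dd7

#b530b6 is rgb(181, 48, 182).
15%: (181 + 11.1 = 192.1→192, 48 + 31.05 = 79.05→79, 182 + 10.95 = 192.95→193) → #c04fc1
30%: (181 + 22.2 = 203.2→203, 48 + 62.1 = 110.1→110, 182 + 21.9 = 203.9→204) → #cb6ecc
45%: (181 + 33.3 = 214.3→214, 48 + 93.15 = 141.15→141, 182 + 32.85 = 214.85→215) → #d68dd7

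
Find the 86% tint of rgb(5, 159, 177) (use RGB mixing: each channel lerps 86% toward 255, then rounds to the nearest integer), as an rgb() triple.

Lerp each channel 86% toward 255:
  R: 5 + 0.86×(255−5) = 5 + 215 = 220 → 220
  G: 159 + 82.56 = 241.56 → 242
  B: 177 + 67.08 = 244.08 → 244

rgb(220, 242, 244)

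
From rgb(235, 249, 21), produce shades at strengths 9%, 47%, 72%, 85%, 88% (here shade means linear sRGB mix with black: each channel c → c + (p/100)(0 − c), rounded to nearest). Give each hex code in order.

#d6e313, #7d840b, #424606, #232503, #1c1e03

9%: (235 − 21.15 = 213.85→214, 249 − 22.41 = 226.59→227, 21 − 1.89 = 19.11→19) → #d6e313
47%: (235 − 110.45 = 124.55→125, 249 − 117.03 = 131.97→132, 21 − 9.87 = 11.13→11) → #7d840b
72%: (235 − 169.2 = 65.8→66, 249 − 179.28 = 69.72→70, 21 − 15.12 = 5.88→6) → #424606
85%: (235 − 199.75 = 35.25→35, 249 − 211.65 = 37.35→37, 21 − 17.85 = 3.15→3) → #232503
88%: (235 − 206.8 = 28.2→28, 249 − 219.12 = 29.88→30, 21 − 18.48 = 2.52→3) → #1c1e03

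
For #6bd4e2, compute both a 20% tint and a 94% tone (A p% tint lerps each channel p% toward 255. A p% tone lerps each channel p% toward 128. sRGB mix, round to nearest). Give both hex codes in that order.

#89dde8, #7f8586

#6bd4e2 is rgb(107, 212, 226).
20% tint:
  R: 107 + 0.2×(255−107) = 107 + 29.6 = 136.6 → 137
  G: 212 + 0.2×(255−212) = 212 + 8.6 = 220.6 → 221
  B: 226 + 0.2×(255−226) = 226 + 5.8 = 231.8 → 232
  → #89dde8
94% tone:
  R: 107 + 0.94×(128−107) = 107 + 19.74 = 126.74 → 127
  G: 212 − 78.96 = 133.04 → 133
  B: 226 + 0.94×(128−226) = 226 − 92.12 = 133.88 → 134
  → #7f8586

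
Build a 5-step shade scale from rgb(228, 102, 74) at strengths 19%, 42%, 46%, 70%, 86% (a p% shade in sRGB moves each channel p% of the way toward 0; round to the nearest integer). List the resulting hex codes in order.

#B9533C, #843B2B, #7B3728, #441F16, #200E0A

19%: (228 − 43.32 = 184.68→185, 102 − 19.38 = 82.62→83, 74 − 14.06 = 59.94→60) → #B9533C
42%: (228 − 95.76 = 132.24→132, 102 − 42.84 = 59.16→59, 74 − 31.08 = 42.92→43) → #843B2B
46%: (228 − 104.88 = 123.12→123, 102 − 46.92 = 55.08→55, 74 − 34.04 = 39.96→40) → #7B3728
70%: (228 − 159.6 = 68.4→68, 102 − 71.4 = 30.6→31, 74 − 51.8 = 22.2→22) → #441F16
86%: (228 − 196.08 = 31.92→32, 102 − 87.72 = 14.28→14, 74 − 63.64 = 10.36→10) → #200E0A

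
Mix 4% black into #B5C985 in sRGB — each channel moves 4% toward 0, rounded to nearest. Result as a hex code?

#AEC180

#B5C985 is rgb(181, 201, 133).
A 4% shade moves each channel 4% toward 0:
  R: 181 − 7.24 = 173.76 → 174
  G: 201 + 0.04×(0−201) = 201 − 8.04 = 192.96 → 193
  B: 133 + 0.04×(0−133) = 133 − 5.32 = 127.68 → 128
rgb(174, 193, 128) = #AEC180.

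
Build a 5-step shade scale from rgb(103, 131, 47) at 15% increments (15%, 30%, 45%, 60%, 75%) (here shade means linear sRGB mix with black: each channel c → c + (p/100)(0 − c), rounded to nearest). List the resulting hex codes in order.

15%: (103 − 15.45 = 87.55→88, 131 − 19.65 = 111.35→111, 47 − 7.05 = 39.95→40) → #586f28
30%: (103 − 30.9 = 72.1→72, 131 − 39.3 = 91.7→92, 47 − 14.1 = 32.9→33) → #485c21
45%: (103 − 46.35 = 56.65→57, 131 − 58.95 = 72.05→72, 47 − 21.15 = 25.85→26) → #39481a
60%: (103 − 61.8 = 41.2→41, 131 − 78.6 = 52.4→52, 47 − 28.2 = 18.8→19) → #293413
75%: (103 − 77.25 = 25.75→26, 131 − 98.25 = 32.75→33, 47 − 35.25 = 11.75→12) → #1a210c

#586f28, #485c21, #39481a, #293413, #1a210c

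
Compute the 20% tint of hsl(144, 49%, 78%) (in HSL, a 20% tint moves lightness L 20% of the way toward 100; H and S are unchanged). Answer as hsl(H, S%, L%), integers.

L moves 20% from 78 toward 100: 78 + 4.4 = 82.4 → 82.
H and S are unchanged.

hsl(144, 49%, 82%)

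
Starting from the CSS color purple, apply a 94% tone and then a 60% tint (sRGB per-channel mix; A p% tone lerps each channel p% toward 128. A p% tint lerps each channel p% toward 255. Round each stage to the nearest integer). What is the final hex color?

CSS purple is rgb(128, 0, 128).
A 94% tone moves each channel 94% toward 128:
  R: 128 + 0.94×(128−128) = 128 + 0 = 128 → 128
  G: 0 + 0.94×(128−0) = 0 + 120.32 = 120.32 → 120
  B: 128 + 0 = 128 → 128
After the tone: rgb(128, 120, 128) = #807880.
A 60% tint moves each channel 60% toward 255:
  R: 128 + 76.2 = 204.2 → 204
  G: 120 + 81 = 201 → 201
  B: 128 + 76.2 = 204.2 → 204
rgb(204, 201, 204) = #CCC9CC.

#CCC9CC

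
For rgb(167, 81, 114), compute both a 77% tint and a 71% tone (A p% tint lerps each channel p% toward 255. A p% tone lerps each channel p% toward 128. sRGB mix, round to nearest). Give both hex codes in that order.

77% tint:
  R: 167 + 0.77×(255−167) = 167 + 67.76 = 234.76 → 235
  G: 81 + 0.77×(255−81) = 81 + 133.98 = 214.98 → 215
  B: 114 + 108.57 = 222.57 → 223
  → #ebd7df
71% tone:
  R: 167 − 27.69 = 139.31 → 139
  G: 81 + 33.37 = 114.37 → 114
  B: 114 + 0.71×(128−114) = 114 + 9.94 = 123.94 → 124
  → #8b727c

#ebd7df, #8b727c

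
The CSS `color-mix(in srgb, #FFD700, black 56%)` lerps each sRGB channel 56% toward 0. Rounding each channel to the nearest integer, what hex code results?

#705F00

#FFD700 is rgb(255, 215, 0).
Per channel, c → c + 0.56(0 − c):
  R: 255 + 0.56×(0−255) = 255 − 142.8 = 112.2 → 112
  G: 215 + 0.56×(0−215) = 215 − 120.4 = 94.6 → 95
  B: 0 + 0.56×(0−0) = 0 + 0 = 0 → 0
rgb(112, 95, 0) = #705F00.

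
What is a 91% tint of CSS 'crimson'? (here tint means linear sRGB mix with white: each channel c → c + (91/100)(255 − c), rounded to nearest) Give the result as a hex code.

CSS crimson is rgb(220, 20, 60).
Lerp each channel 91% toward 255:
  R: 220 + 31.85 = 251.85 → 252
  G: 20 + 213.85 = 233.85 → 234
  B: 60 + 0.91×(255−60) = 60 + 177.45 = 237.45 → 237
rgb(252, 234, 237) = #fceaed.

#fceaed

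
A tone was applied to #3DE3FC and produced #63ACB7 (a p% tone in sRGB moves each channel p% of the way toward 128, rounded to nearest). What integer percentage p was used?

56%

#3DE3FC is rgb(61, 227, 252); #63ACB7 is rgb(99, 172, 183).
On the B channel (widest range): 183 ≈ 252 + (p/100)(128 − 252), so p ≈ 100×(183 − 252)/(128 − 252) = -6900/-124 = 55.65.
p = 56 reproduces all three channels after rounding.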